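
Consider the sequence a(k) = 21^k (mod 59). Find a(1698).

36

Listing terms: a(1) = 21; a(2) = 28; a(3) = 57; a(4) = 17; a(5) = 3; a(6) = 4; a(7) = 25; a(8) = 53; a(9) = 51; a(10) = 9; a(11) = 12; a(12) = 16; a(13) = 41; a(14) = 35; a(15) = 27; a(16) = 36; a(17) = 48; a(18) = 5; a(19) = 46; a(20) = 22; a(21) = 49; a(22) = 26; a(23) = 15; a(24) = 20; a(25) = 7; a(26) = 29; a(27) = 19; a(28) = 45; a(29) = 1; a(30) = 21.
Since a(30) = a(1) = 21, the sequence is periodic with period 29.
(1698 - 1) mod 29 = 15, so a(1698) = a(16) = 36.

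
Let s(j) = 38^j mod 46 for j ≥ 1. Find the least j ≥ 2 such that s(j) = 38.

Computing terms: s(1) = 38,  s(2) = 18,  s(3) = 40,  s(4) = 2,  s(5) = 30,  s(6) = 36,  s(7) = 34,  s(8) = 4,  s(9) = 14,  s(10) = 26,  s(11) = 22,  s(12) = 8,  s(13) = 28,  s(14) = 6,  s(15) = 44,  s(16) = 16,  s(17) = 10,  s(18) = 12,  s(19) = 42,  s(20) = 32,  s(21) = 20,  s(22) = 24,  s(23) = 38.
The sequence repeats with period 22.
The value 38 next appears (with j ≥ 2) at s(23).

23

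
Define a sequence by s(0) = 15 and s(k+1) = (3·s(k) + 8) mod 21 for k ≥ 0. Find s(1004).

20

We have s(0) = 15; s(1) = 11; s(2) = 20; s(3) = 5; s(4) = 2; s(5) = 14; s(6) = 8; s(7) = 11.
Since s(7) = s(1) = 11, the sequence is eventually periodic: after a pre-period of length 1 it cycles with period 6.
For k ≥ 1, s(k) depends only on (k - 1) mod 6. (1004 - 1) mod 6 = 1, so s(1004) = s(2) = 20.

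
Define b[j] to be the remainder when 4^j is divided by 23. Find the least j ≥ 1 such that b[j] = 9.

Computing terms: b[0] = 1; b[1] = 4; b[2] = 16; b[3] = 18; b[4] = 3; b[5] = 12; b[6] = 2; b[7] = 8; b[8] = 9; b[9] = 13; b[10] = 6; b[11] = 1.
Since b[11] = b[0] = 1, the sequence is periodic with period 11.
The value 9 first appears (with j ≥ 1) at b[8].

8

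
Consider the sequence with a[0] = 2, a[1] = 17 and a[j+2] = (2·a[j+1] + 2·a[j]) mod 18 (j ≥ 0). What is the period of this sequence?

Listing terms: a[0] = 2,  a[1] = 17,  a[2] = 2,  a[3] = 2,  a[4] = 8,  a[5] = 2,  a[6] = 2.
Since (a[5], a[6]) = (a[2], a[3]) = (2, 2) (two consecutive terms determine the rest), the sequence is eventually periodic: after a pre-period of length 2 it cycles with period 3.

3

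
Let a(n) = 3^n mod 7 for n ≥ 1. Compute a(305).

Computing terms: a(1) = 3, a(2) = 2, a(3) = 6, a(4) = 4, a(5) = 5, a(6) = 1, a(7) = 3.
Since a(7) = a(1) = 3, the sequence is periodic with period 6.
(305 - 1) mod 6 = 4, so a(305) = a(5) = 5.

5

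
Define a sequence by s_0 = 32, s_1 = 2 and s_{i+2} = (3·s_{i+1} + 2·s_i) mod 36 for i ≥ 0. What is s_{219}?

Listing terms: s_0 = 32,  s_1 = 2,  s_2 = 34,  s_3 = 34,  s_4 = 26,  s_5 = 2,  s_6 = 22,  s_7 = 34,  s_8 = 2,  s_9 = 2,  s_{10} = 10,  s_{11} = 34,  s_{12} = 14,  s_{13} = 2,  s_{14} = 34.
Since (s_{13}, s_{14}) = (s_1, s_2) = (2, 34) (two consecutive terms determine the rest), the sequence is eventually periodic: after a pre-period of length 1 it cycles with period 12.
For i ≥ 1, s_i depends only on (i - 1) mod 12. (219 - 1) mod 12 = 2, so s_{219} = s_3 = 34.

34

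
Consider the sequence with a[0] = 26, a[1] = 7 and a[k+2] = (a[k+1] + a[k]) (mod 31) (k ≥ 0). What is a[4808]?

20

We have a[0] = 26, a[1] = 7, a[2] = 2, a[3] = 9, a[4] = 11, a[5] = 20, a[6] = 0, a[7] = 20, a[8] = 20, a[9] = 9, a[10] = 29, a[11] = 7, a[12] = 5, a[13] = 12, a[14] = 17, a[15] = 29, a[16] = 15, a[17] = 13, a[18] = 28, a[19] = 10, a[20] = 7, a[21] = 17, a[22] = 24, a[23] = 10, a[24] = 3, a[25] = 13, a[26] = 16, a[27] = 29, a[28] = 14, a[29] = 12, a[30] = 26, a[31] = 7.
The sequence repeats with period 30.
(4808 - 0) mod 30 = 8, so a[4808] = a[8] = 20.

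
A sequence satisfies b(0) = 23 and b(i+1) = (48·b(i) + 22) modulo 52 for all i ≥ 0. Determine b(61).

34

We have b(0) = 23, b(1) = 34, b(2) = 42, b(3) = 10, b(4) = 34.
Since b(4) = b(1) = 34, the sequence is eventually periodic: after a pre-period of length 1 it cycles with period 3.
For i ≥ 1, b(i) depends only on (i - 1) mod 3. (61 - 1) mod 3 = 0, so b(61) = b(1) = 34.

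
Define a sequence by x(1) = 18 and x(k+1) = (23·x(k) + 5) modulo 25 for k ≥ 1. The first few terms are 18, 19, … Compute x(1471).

We have x(1) = 18,  x(2) = 19,  x(3) = 17,  x(4) = 21,  x(5) = 13,  x(6) = 4,  x(7) = 22,  x(8) = 11,  x(9) = 8,  x(10) = 14,  x(11) = 2,  x(12) = 1,  x(13) = 3,  x(14) = 24,  x(15) = 7,  x(16) = 16,  x(17) = 23,  x(18) = 9,  x(19) = 12,  x(20) = 6,  x(21) = 18.
The sequence repeats with period 20.
(1471 - 1) mod 20 = 10, so x(1471) = x(11) = 2.

2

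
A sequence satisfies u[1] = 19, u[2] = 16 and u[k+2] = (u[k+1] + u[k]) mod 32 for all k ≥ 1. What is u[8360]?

Listing terms: u[1] = 19; u[2] = 16; u[3] = 3; u[4] = 19; u[5] = 22; u[6] = 9; u[7] = 31; u[8] = 8; u[9] = 7; u[10] = 15; u[11] = 22; u[12] = 5; u[13] = 27; u[14] = 0; u[15] = 27; u[16] = 27; u[17] = 22; u[18] = 17; u[19] = 7; u[20] = 24; u[21] = 31; u[22] = 23; u[23] = 22; u[24] = 13; u[25] = 3; u[26] = 16; u[27] = 19; u[28] = 3; u[29] = 22; u[30] = 25; u[31] = 15; u[32] = 8; u[33] = 23; u[34] = 31; u[35] = 22; u[36] = 21; u[37] = 11; u[38] = 0; u[39] = 11; u[40] = 11; u[41] = 22; u[42] = 1; u[43] = 23; u[44] = 24; u[45] = 15; u[46] = 7; u[47] = 22; u[48] = 29; u[49] = 19; u[50] = 16.
Since (u[49], u[50]) = (u[1], u[2]) = (19, 16) (two consecutive terms determine the rest), the sequence is periodic with period 48.
(8360 - 1) mod 48 = 7, so u[8360] = u[8] = 8.

8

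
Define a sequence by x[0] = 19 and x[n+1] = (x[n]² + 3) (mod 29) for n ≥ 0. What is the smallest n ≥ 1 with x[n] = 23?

4

x[0] = 19; x[1] = 16; x[2] = 27; x[3] = 7; x[4] = 23; x[5] = 10; x[6] = 16.
Since x[6] = x[1] = 16, the sequence is eventually periodic: after a pre-period of length 1 it cycles with period 5.
The value 23 first appears (with n ≥ 1) at x[4].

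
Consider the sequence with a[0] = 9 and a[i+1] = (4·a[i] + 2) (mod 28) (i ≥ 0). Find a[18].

We have a[0] = 9,  a[1] = 10,  a[2] = 14,  a[3] = 2,  a[4] = 10.
Since a[4] = a[1] = 10, the sequence is eventually periodic: after a pre-period of length 1 it cycles with period 3.
For i ≥ 1, a[i] depends only on (i - 1) mod 3. (18 - 1) mod 3 = 2, so a[18] = a[3] = 2.

2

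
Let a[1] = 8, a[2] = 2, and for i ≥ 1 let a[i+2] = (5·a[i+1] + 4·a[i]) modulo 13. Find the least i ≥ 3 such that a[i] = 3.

Computing terms: a[1] = 8; a[2] = 2; a[3] = 3; a[4] = 10; a[5] = 10; a[6] = 12; a[7] = 9; a[8] = 2; a[9] = 7; a[10] = 4; a[11] = 9; a[12] = 9; a[13] = 3; a[14] = 12; a[15] = 7; a[16] = 5; a[17] = 1; a[18] = 12; a[19] = 12; a[20] = 4; a[21] = 3; a[22] = 5; a[23] = 11; a[24] = 10; a[25] = 3; a[26] = 3; a[27] = 1; a[28] = 4; a[29] = 11; a[30] = 6; a[31] = 9; a[32] = 4; a[33] = 4; a[34] = 10; a[35] = 1; a[36] = 6; a[37] = 8; a[38] = 12; a[39] = 1; a[40] = 1; a[41] = 9; a[42] = 10; a[43] = 8; a[44] = 2.
Since (a[43], a[44]) = (a[1], a[2]) = (8, 2) (two consecutive terms determine the rest), the sequence is periodic with period 42.
The value 3 first appears (with i ≥ 3) at a[3].

3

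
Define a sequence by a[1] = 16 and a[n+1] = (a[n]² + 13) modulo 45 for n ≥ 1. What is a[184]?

29

Listing terms: a[1] = 16, a[2] = 44, a[3] = 14, a[4] = 29, a[5] = 44.
Since a[5] = a[2] = 44, the sequence is eventually periodic: after a pre-period of length 1 it cycles with period 3.
For n ≥ 2, a[n] depends only on (n - 2) mod 3. (184 - 2) mod 3 = 2, so a[184] = a[4] = 29.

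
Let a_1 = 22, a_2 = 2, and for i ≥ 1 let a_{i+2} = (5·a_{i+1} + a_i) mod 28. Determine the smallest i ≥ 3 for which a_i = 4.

3

Computing terms: a_1 = 22; a_2 = 2; a_3 = 4; a_4 = 22; a_5 = 2.
Since (a_4, a_5) = (a_1, a_2) = (22, 2) (two consecutive terms determine the rest), the sequence is periodic with period 3.
The value 4 first appears (with i ≥ 3) at a_3.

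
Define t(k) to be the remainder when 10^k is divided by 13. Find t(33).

12

t(1) = 10,  t(2) = 9,  t(3) = 12,  t(4) = 3,  t(5) = 4,  t(6) = 1,  t(7) = 10.
Since t(7) = t(1) = 10, the sequence is periodic with period 6.
(33 - 1) mod 6 = 2, so t(33) = t(3) = 12.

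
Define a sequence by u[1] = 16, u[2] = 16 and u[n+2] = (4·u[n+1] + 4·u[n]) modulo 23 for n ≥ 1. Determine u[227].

9

u[1] = 16, u[2] = 16, u[3] = 13, u[4] = 1, u[5] = 10, u[6] = 21, u[7] = 9, u[8] = 5, u[9] = 10, u[10] = 14, u[11] = 4, u[12] = 3, u[13] = 5, u[14] = 9, u[15] = 10, u[16] = 7, u[17] = 22, u[18] = 1, u[19] = 0, u[20] = 4, u[21] = 16, u[22] = 11, u[23] = 16, u[24] = 16.
Since (u[23], u[24]) = (u[1], u[2]) = (16, 16) (two consecutive terms determine the rest), the sequence is periodic with period 22.
So u[227] = u[1 + ((227-1) mod 22)] = u[7] = 9.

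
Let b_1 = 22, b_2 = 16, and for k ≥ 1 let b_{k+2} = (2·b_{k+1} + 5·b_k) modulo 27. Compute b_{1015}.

4

b_1 = 22; b_2 = 16; b_3 = 7; b_4 = 13; b_5 = 7; b_6 = 25; b_7 = 4; b_8 = 25; b_9 = 16; b_{10} = 22; b_{11} = 16.
Since (b_{10}, b_{11}) = (b_1, b_2) = (22, 16) (two consecutive terms determine the rest), the sequence is periodic with period 9.
(1015 - 1) mod 9 = 6, so b_{1015} = b_7 = 4.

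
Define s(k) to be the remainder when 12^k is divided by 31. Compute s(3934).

28

Listing terms: s(0) = 1,  s(1) = 12,  s(2) = 20,  s(3) = 23,  s(4) = 28,  s(5) = 26,  s(6) = 2,  s(7) = 24,  s(8) = 9,  s(9) = 15,  s(10) = 25,  s(11) = 21,  s(12) = 4,  s(13) = 17,  s(14) = 18,  s(15) = 30,  s(16) = 19,  s(17) = 11,  s(18) = 8,  s(19) = 3,  s(20) = 5,  s(21) = 29,  s(22) = 7,  s(23) = 22,  s(24) = 16,  s(25) = 6,  s(26) = 10,  s(27) = 27,  s(28) = 14,  s(29) = 13,  s(30) = 1.
The sequence repeats with period 30.
(3934 - 0) mod 30 = 4, so s(3934) = s(4) = 28.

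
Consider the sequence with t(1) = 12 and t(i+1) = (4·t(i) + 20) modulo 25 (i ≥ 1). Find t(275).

t(1) = 12, t(2) = 18, t(3) = 17, t(4) = 13, t(5) = 22, t(6) = 8, t(7) = 2, t(8) = 3, t(9) = 7, t(10) = 23, t(11) = 12.
The sequence repeats with period 10.
(275 - 1) mod 10 = 4, so t(275) = t(5) = 22.

22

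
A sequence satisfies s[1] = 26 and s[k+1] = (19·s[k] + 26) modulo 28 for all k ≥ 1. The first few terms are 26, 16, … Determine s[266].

Computing terms: s[1] = 26,  s[2] = 16,  s[3] = 22,  s[4] = 24,  s[5] = 6,  s[6] = 0,  s[7] = 26.
Since s[7] = s[1] = 26, the sequence is periodic with period 6.
(266 - 1) mod 6 = 1, so s[266] = s[2] = 16.

16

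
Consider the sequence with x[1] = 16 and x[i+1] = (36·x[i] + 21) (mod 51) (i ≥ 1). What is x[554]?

x[1] = 16, x[2] = 36, x[3] = 42, x[4] = 3, x[5] = 27, x[6] = 24, x[7] = 18, x[8] = 6, x[9] = 33, x[10] = 36.
Since x[10] = x[2] = 36, the sequence is eventually periodic: after a pre-period of length 1 it cycles with period 8.
For i ≥ 2, x[i] depends only on (i - 2) mod 8. (554 - 2) mod 8 = 0, so x[554] = x[2] = 36.

36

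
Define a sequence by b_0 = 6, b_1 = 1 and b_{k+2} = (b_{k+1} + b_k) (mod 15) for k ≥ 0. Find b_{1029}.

5

Computing terms: b_0 = 6,  b_1 = 1,  b_2 = 7,  b_3 = 8,  b_4 = 0,  b_5 = 8,  b_6 = 8,  b_7 = 1,  b_8 = 9,  b_9 = 10,  b_{10} = 4,  b_{11} = 14,  b_{12} = 3,  b_{13} = 2,  b_{14} = 5,  b_{15} = 7,  b_{16} = 12,  b_{17} = 4,  b_{18} = 1,  b_{19} = 5,  b_{20} = 6,  b_{21} = 11,  b_{22} = 2,  b_{23} = 13,  b_{24} = 0,  b_{25} = 13,  b_{26} = 13,  b_{27} = 11,  b_{28} = 9,  b_{29} = 5,  b_{30} = 14,  b_{31} = 4,  b_{32} = 3,  b_{33} = 7,  b_{34} = 10,  b_{35} = 2,  b_{36} = 12,  b_{37} = 14,  b_{38} = 11,  b_{39} = 10,  b_{40} = 6,  b_{41} = 1.
The sequence repeats with period 40.
(1029 - 0) mod 40 = 29, so b_{1029} = b_{29} = 5.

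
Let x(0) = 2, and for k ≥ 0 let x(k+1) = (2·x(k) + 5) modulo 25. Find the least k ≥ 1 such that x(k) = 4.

9

We have x(0) = 2,  x(1) = 9,  x(2) = 23,  x(3) = 1,  x(4) = 7,  x(5) = 19,  x(6) = 18,  x(7) = 16,  x(8) = 12,  x(9) = 4,  x(10) = 13,  x(11) = 6,  x(12) = 17,  x(13) = 14,  x(14) = 8,  x(15) = 21,  x(16) = 22,  x(17) = 24,  x(18) = 3,  x(19) = 11,  x(20) = 2.
Since x(20) = x(0) = 2, the sequence is periodic with period 20.
The value 4 first appears (with k ≥ 1) at x(9).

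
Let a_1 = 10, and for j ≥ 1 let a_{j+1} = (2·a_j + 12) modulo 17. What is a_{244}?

11

Computing terms: a_1 = 10,  a_2 = 15,  a_3 = 8,  a_4 = 11,  a_5 = 0,  a_6 = 12,  a_7 = 2,  a_8 = 16,  a_9 = 10.
Since a_9 = a_1 = 10, the sequence is periodic with period 8.
So a_{244} = a_{1 + ((244-1) mod 8)} = a_4 = 11.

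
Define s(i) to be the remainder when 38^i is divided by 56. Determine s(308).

16

We have s(1) = 38; s(2) = 44; s(3) = 48; s(4) = 32; s(5) = 40; s(6) = 8; s(7) = 24; s(8) = 16; s(9) = 48.
Since s(9) = s(3) = 48, the sequence is eventually periodic: after a pre-period of length 2 it cycles with period 6.
For i ≥ 3, s(i) depends only on (i - 3) mod 6. (308 - 3) mod 6 = 5, so s(308) = s(8) = 16.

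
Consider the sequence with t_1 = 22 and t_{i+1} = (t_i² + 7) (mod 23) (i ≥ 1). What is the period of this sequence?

4

t_1 = 22,  t_2 = 8,  t_3 = 2,  t_4 = 11,  t_5 = 13,  t_6 = 15,  t_7 = 2.
Since t_7 = t_3 = 2, the sequence is eventually periodic: after a pre-period of length 2 it cycles with period 4.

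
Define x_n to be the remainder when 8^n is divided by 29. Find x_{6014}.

9

Listing terms: x_1 = 8; x_2 = 6; x_3 = 19; x_4 = 7; x_5 = 27; x_6 = 13; x_7 = 17; x_8 = 20; x_9 = 15; x_{10} = 4; x_{11} = 3; x_{12} = 24; x_{13} = 18; x_{14} = 28; x_{15} = 21; x_{16} = 23; x_{17} = 10; x_{18} = 22; x_{19} = 2; x_{20} = 16; x_{21} = 12; x_{22} = 9; x_{23} = 14; x_{24} = 25; x_{25} = 26; x_{26} = 5; x_{27} = 11; x_{28} = 1; x_{29} = 8.
Since x_{29} = x_1 = 8, the sequence is periodic with period 28.
(6014 - 1) mod 28 = 21, so x_{6014} = x_{22} = 9.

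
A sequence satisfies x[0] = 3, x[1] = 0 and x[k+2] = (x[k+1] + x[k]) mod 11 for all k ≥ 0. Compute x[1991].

Computing terms: x[0] = 3; x[1] = 0; x[2] = 3; x[3] = 3; x[4] = 6; x[5] = 9; x[6] = 4; x[7] = 2; x[8] = 6; x[9] = 8; x[10] = 3; x[11] = 0.
Since (x[10], x[11]) = (x[0], x[1]) = (3, 0) (two consecutive terms determine the rest), the sequence is periodic with period 10.
(1991 - 0) mod 10 = 1, so x[1991] = x[1] = 0.

0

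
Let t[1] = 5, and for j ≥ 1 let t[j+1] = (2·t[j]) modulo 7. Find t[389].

t[1] = 5, t[2] = 3, t[3] = 6, t[4] = 5.
Since t[4] = t[1] = 5, the sequence is periodic with period 3.
(389 - 1) mod 3 = 1, so t[389] = t[2] = 3.

3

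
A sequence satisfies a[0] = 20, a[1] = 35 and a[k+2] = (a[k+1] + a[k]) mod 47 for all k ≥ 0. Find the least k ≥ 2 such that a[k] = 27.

16

a[0] = 20, a[1] = 35, a[2] = 8, a[3] = 43, a[4] = 4, a[5] = 0, a[6] = 4, a[7] = 4, a[8] = 8, a[9] = 12, a[10] = 20, a[11] = 32, a[12] = 5, a[13] = 37, a[14] = 42, a[15] = 32, a[16] = 27, a[17] = 12, a[18] = 39, a[19] = 4, a[20] = 43, a[21] = 0, a[22] = 43, a[23] = 43, a[24] = 39, a[25] = 35, a[26] = 27, a[27] = 15, a[28] = 42, a[29] = 10, a[30] = 5, a[31] = 15, a[32] = 20, a[33] = 35.
Since (a[32], a[33]) = (a[0], a[1]) = (20, 35) (two consecutive terms determine the rest), the sequence is periodic with period 32.
The value 27 first appears (with k ≥ 2) at a[16].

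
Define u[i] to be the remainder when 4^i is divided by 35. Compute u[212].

We have u[1] = 4,  u[2] = 16,  u[3] = 29,  u[4] = 11,  u[5] = 9,  u[6] = 1,  u[7] = 4.
The sequence repeats with period 6.
(212 - 1) mod 6 = 1, so u[212] = u[2] = 16.

16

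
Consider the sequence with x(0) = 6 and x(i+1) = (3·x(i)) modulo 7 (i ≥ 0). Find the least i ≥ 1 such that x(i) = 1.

We have x(0) = 6, x(1) = 4, x(2) = 5, x(3) = 1, x(4) = 3, x(5) = 2, x(6) = 6.
The sequence repeats with period 6.
The value 1 first appears (with i ≥ 1) at x(3).

3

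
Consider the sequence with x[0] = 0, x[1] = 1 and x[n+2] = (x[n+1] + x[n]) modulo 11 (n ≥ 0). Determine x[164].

We have x[0] = 0, x[1] = 1, x[2] = 1, x[3] = 2, x[4] = 3, x[5] = 5, x[6] = 8, x[7] = 2, x[8] = 10, x[9] = 1, x[10] = 0, x[11] = 1.
Since (x[10], x[11]) = (x[0], x[1]) = (0, 1) (two consecutive terms determine the rest), the sequence is periodic with period 10.
(164 - 0) mod 10 = 4, so x[164] = x[4] = 3.

3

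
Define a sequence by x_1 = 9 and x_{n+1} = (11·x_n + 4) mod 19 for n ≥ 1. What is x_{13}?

x_1 = 9, x_2 = 8, x_3 = 16, x_4 = 9.
The sequence repeats with period 3.
So x_{13} = x_{1 + ((13-1) mod 3)} = x_1 = 9.

9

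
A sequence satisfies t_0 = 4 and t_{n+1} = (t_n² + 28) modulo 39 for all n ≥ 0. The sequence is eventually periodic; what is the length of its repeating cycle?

4

t_0 = 4; t_1 = 5; t_2 = 14; t_3 = 29; t_4 = 11; t_5 = 32; t_6 = 38; t_7 = 29.
Since t_7 = t_3 = 29, the sequence is eventually periodic: after a pre-period of length 3 it cycles with period 4.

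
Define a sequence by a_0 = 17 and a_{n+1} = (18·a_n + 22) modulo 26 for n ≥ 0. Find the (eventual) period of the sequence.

4

Listing terms: a_0 = 17,  a_1 = 16,  a_2 = 24,  a_3 = 12,  a_4 = 4,  a_5 = 16.
Since a_5 = a_1 = 16, the sequence is eventually periodic: after a pre-period of length 1 it cycles with period 4.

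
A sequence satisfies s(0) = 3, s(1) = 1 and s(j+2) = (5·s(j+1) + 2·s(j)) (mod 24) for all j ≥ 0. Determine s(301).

1

Computing terms: s(0) = 3, s(1) = 1, s(2) = 11, s(3) = 9, s(4) = 19, s(5) = 17, s(6) = 3, s(7) = 1.
Since (s(6), s(7)) = (s(0), s(1)) = (3, 1) (two consecutive terms determine the rest), the sequence is periodic with period 6.
So s(301) = s(0 + ((301-0) mod 6)) = s(1) = 1.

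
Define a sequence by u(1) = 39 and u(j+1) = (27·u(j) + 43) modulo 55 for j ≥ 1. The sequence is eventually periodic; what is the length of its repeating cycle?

u(1) = 39; u(2) = 51; u(3) = 45; u(4) = 48; u(5) = 19; u(6) = 6; u(7) = 40; u(8) = 23; u(9) = 4; u(10) = 41; u(11) = 50; u(12) = 18; u(13) = 34; u(14) = 26; u(15) = 30; u(16) = 28; u(17) = 29; u(18) = 1; u(19) = 15; u(20) = 8; u(21) = 39.
Since u(21) = u(1) = 39, the sequence is periodic with period 20.

20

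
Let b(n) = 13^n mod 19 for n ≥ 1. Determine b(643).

15

Computing terms: b(1) = 13; b(2) = 17; b(3) = 12; b(4) = 4; b(5) = 14; b(6) = 11; b(7) = 10; b(8) = 16; b(9) = 18; b(10) = 6; b(11) = 2; b(12) = 7; b(13) = 15; b(14) = 5; b(15) = 8; b(16) = 9; b(17) = 3; b(18) = 1; b(19) = 13.
Since b(19) = b(1) = 13, the sequence is periodic with period 18.
(643 - 1) mod 18 = 12, so b(643) = b(13) = 15.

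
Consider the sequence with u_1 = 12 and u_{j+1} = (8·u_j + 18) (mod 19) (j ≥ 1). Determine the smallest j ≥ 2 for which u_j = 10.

We have u_1 = 12,  u_2 = 0,  u_3 = 18,  u_4 = 10,  u_5 = 3,  u_6 = 4,  u_7 = 12.
The sequence repeats with period 6.
The value 10 first appears (with j ≥ 2) at u_4.

4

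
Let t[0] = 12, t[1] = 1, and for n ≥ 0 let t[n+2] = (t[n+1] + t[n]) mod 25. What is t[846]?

Computing terms: t[0] = 12, t[1] = 1, t[2] = 13, t[3] = 14, t[4] = 2, t[5] = 16, t[6] = 18, t[7] = 9, t[8] = 2, t[9] = 11, t[10] = 13, t[11] = 24, t[12] = 12, t[13] = 11, t[14] = 23, t[15] = 9, t[16] = 7, t[17] = 16, t[18] = 23, t[19] = 14, t[20] = 12, t[21] = 1.
The sequence repeats with period 20.
So t[846] = t[0 + ((846-0) mod 20)] = t[6] = 18.

18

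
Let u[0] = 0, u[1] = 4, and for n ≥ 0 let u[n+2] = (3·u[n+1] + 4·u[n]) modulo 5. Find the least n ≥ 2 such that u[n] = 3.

u[0] = 0,  u[1] = 4,  u[2] = 2,  u[3] = 2,  u[4] = 4,  u[5] = 0,  u[6] = 1,  u[7] = 3,  u[8] = 3,  u[9] = 1,  u[10] = 0,  u[11] = 4.
Since (u[10], u[11]) = (u[0], u[1]) = (0, 4) (two consecutive terms determine the rest), the sequence is periodic with period 10.
The value 3 first appears (with n ≥ 2) at u[7].

7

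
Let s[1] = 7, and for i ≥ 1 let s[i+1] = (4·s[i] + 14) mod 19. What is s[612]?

Listing terms: s[1] = 7; s[2] = 4; s[3] = 11; s[4] = 1; s[5] = 18; s[6] = 10; s[7] = 16; s[8] = 2; s[9] = 3; s[10] = 7.
The sequence repeats with period 9.
So s[612] = s[1 + ((612-1) mod 9)] = s[9] = 3.

3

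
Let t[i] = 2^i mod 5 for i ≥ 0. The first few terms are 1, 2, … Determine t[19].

Computing terms: t[0] = 1,  t[1] = 2,  t[2] = 4,  t[3] = 3,  t[4] = 1.
Since t[4] = t[0] = 1, the sequence is periodic with period 4.
So t[19] = t[0 + ((19-0) mod 4)] = t[3] = 3.

3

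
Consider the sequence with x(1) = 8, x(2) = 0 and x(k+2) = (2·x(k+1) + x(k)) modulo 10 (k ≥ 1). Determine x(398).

Computing terms: x(1) = 8,  x(2) = 0,  x(3) = 8,  x(4) = 6,  x(5) = 0,  x(6) = 6,  x(7) = 2,  x(8) = 0,  x(9) = 2,  x(10) = 4,  x(11) = 0,  x(12) = 4,  x(13) = 8,  x(14) = 0.
The sequence repeats with period 12.
(398 - 1) mod 12 = 1, so x(398) = x(2) = 0.

0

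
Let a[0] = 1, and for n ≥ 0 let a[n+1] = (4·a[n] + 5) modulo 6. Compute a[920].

5

Listing terms: a[0] = 1; a[1] = 3; a[2] = 5; a[3] = 1.
The sequence repeats with period 3.
(920 - 0) mod 3 = 2, so a[920] = a[2] = 5.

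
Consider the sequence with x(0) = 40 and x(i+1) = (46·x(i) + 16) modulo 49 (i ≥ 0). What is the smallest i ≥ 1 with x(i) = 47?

Listing terms: x(0) = 40; x(1) = 43; x(2) = 34; x(3) = 12; x(4) = 29; x(5) = 27; x(6) = 33; x(7) = 15; x(8) = 20; x(9) = 5; x(10) = 1; x(11) = 13; x(12) = 26; x(13) = 36; x(14) = 6; x(15) = 47; x(16) = 22; x(17) = 48; x(18) = 19; x(19) = 8; x(20) = 41; x(21) = 40.
Since x(21) = x(0) = 40, the sequence is periodic with period 21.
The value 47 first appears (with i ≥ 1) at x(15).

15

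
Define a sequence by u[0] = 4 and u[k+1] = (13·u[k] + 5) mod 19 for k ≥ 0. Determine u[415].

u[0] = 4, u[1] = 0, u[2] = 5, u[3] = 13, u[4] = 3, u[5] = 6, u[6] = 7, u[7] = 1, u[8] = 18, u[9] = 11, u[10] = 15, u[11] = 10, u[12] = 2, u[13] = 12, u[14] = 9, u[15] = 8, u[16] = 14, u[17] = 16, u[18] = 4.
Since u[18] = u[0] = 4, the sequence is periodic with period 18.
So u[415] = u[0 + ((415-0) mod 18)] = u[1] = 0.

0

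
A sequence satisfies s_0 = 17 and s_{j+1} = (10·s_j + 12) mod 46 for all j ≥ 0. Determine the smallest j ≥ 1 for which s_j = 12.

21

s_0 = 17,  s_1 = 44,  s_2 = 38,  s_3 = 24,  s_4 = 22,  s_5 = 2,  s_6 = 32,  s_7 = 10,  s_8 = 20,  s_9 = 28,  s_{10} = 16,  s_{11} = 34,  s_{12} = 30,  s_{13} = 36,  s_{14} = 4,  s_{15} = 6,  s_{16} = 26,  s_{17} = 42,  s_{18} = 18,  s_{19} = 8,  s_{20} = 0,  s_{21} = 12,  s_{22} = 40,  s_{23} = 44.
Since s_{23} = s_1 = 44, the sequence is eventually periodic: after a pre-period of length 1 it cycles with period 22.
The value 12 first appears (with j ≥ 1) at s_{21}.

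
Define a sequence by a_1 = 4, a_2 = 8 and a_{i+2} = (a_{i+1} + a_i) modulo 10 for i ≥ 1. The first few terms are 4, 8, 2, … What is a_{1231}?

6

Listing terms: a_1 = 4, a_2 = 8, a_3 = 2, a_4 = 0, a_5 = 2, a_6 = 2, a_7 = 4, a_8 = 6, a_9 = 0, a_{10} = 6, a_{11} = 6, a_{12} = 2, a_{13} = 8, a_{14} = 0, a_{15} = 8, a_{16} = 8, a_{17} = 6, a_{18} = 4, a_{19} = 0, a_{20} = 4, a_{21} = 4, a_{22} = 8.
Since (a_{21}, a_{22}) = (a_1, a_2) = (4, 8) (two consecutive terms determine the rest), the sequence is periodic with period 20.
So a_{1231} = a_{1 + ((1231-1) mod 20)} = a_{11} = 6.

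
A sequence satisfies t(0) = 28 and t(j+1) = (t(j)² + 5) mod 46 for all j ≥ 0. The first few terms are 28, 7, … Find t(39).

23

t(0) = 28; t(1) = 7; t(2) = 8; t(3) = 23; t(4) = 28.
Since t(4) = t(0) = 28, the sequence is periodic with period 4.
(39 - 0) mod 4 = 3, so t(39) = t(3) = 23.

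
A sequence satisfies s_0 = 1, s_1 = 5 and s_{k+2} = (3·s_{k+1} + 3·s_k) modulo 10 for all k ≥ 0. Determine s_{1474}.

s_0 = 1; s_1 = 5; s_2 = 8; s_3 = 9; s_4 = 1; s_5 = 0; s_6 = 3; s_7 = 9; s_8 = 6; s_9 = 5; s_{10} = 3; s_{11} = 4; s_{12} = 1; s_{13} = 5.
The sequence repeats with period 12.
So s_{1474} = s_{0 + ((1474-0) mod 12)} = s_{10} = 3.

3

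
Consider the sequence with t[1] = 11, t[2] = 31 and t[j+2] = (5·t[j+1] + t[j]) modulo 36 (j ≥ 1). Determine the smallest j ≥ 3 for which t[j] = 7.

5

t[1] = 11; t[2] = 31; t[3] = 22; t[4] = 33; t[5] = 7; t[6] = 32; t[7] = 23; t[8] = 3; t[9] = 2; t[10] = 13; t[11] = 31; t[12] = 24; t[13] = 7; t[14] = 23; t[15] = 14; t[16] = 21; t[17] = 11; t[18] = 4; t[19] = 31; t[20] = 15; t[21] = 34; t[22] = 5; t[23] = 23; t[24] = 12; t[25] = 11; t[26] = 31.
The sequence repeats with period 24.
The value 7 first appears (with j ≥ 3) at t[5].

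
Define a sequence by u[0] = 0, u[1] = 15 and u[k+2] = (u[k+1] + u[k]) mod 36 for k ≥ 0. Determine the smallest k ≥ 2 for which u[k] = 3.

Computing terms: u[0] = 0, u[1] = 15, u[2] = 15, u[3] = 30, u[4] = 9, u[5] = 3, u[6] = 12, u[7] = 15, u[8] = 27, u[9] = 6, u[10] = 33, u[11] = 3, u[12] = 0, u[13] = 3, u[14] = 3, u[15] = 6, u[16] = 9, u[17] = 15, u[18] = 24, u[19] = 3, u[20] = 27, u[21] = 30, u[22] = 21, u[23] = 15, u[24] = 0, u[25] = 15.
Since (u[24], u[25]) = (u[0], u[1]) = (0, 15) (two consecutive terms determine the rest), the sequence is periodic with period 24.
The value 3 first appears (with k ≥ 2) at u[5].

5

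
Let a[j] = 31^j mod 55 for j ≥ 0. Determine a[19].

16

Computing terms: a[0] = 1, a[1] = 31, a[2] = 26, a[3] = 36, a[4] = 16, a[5] = 1.
Since a[5] = a[0] = 1, the sequence is periodic with period 5.
So a[19] = a[0 + ((19-0) mod 5)] = a[4] = 16.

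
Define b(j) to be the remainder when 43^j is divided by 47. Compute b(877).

We have b(1) = 43,  b(2) = 16,  b(3) = 30,  b(4) = 21,  b(5) = 10,  b(6) = 7,  b(7) = 19,  b(8) = 18,  b(9) = 22,  b(10) = 6,  b(11) = 23,  b(12) = 2,  b(13) = 39,  b(14) = 32,  b(15) = 13,  b(16) = 42,  b(17) = 20,  b(18) = 14,  b(19) = 38,  b(20) = 36,  b(21) = 44,  b(22) = 12,  b(23) = 46,  b(24) = 4,  b(25) = 31,  b(26) = 17,  b(27) = 26,  b(28) = 37,  b(29) = 40,  b(30) = 28,  b(31) = 29,  b(32) = 25,  b(33) = 41,  b(34) = 24,  b(35) = 45,  b(36) = 8,  b(37) = 15,  b(38) = 34,  b(39) = 5,  b(40) = 27,  b(41) = 33,  b(42) = 9,  b(43) = 11,  b(44) = 3,  b(45) = 35,  b(46) = 1,  b(47) = 43.
The sequence repeats with period 46.
So b(877) = b(1 + ((877-1) mod 46)) = b(3) = 30.

30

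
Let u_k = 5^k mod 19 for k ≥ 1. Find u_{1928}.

Computing terms: u_1 = 5,  u_2 = 6,  u_3 = 11,  u_4 = 17,  u_5 = 9,  u_6 = 7,  u_7 = 16,  u_8 = 4,  u_9 = 1,  u_{10} = 5.
The sequence repeats with period 9.
So u_{1928} = u_{1 + ((1928-1) mod 9)} = u_2 = 6.

6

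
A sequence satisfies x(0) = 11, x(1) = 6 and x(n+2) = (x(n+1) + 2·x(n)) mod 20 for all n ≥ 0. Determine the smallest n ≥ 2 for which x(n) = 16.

Listing terms: x(0) = 11, x(1) = 6, x(2) = 8, x(3) = 0, x(4) = 16, x(5) = 16, x(6) = 8, x(7) = 0.
Since (x(6), x(7)) = (x(2), x(3)) = (8, 0) (two consecutive terms determine the rest), the sequence is eventually periodic: after a pre-period of length 2 it cycles with period 4.
The value 16 first appears (with n ≥ 2) at x(4).

4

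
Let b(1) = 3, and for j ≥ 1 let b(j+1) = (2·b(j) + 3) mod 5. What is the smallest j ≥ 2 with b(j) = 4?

We have b(1) = 3,  b(2) = 4,  b(3) = 1,  b(4) = 0,  b(5) = 3.
Since b(5) = b(1) = 3, the sequence is periodic with period 4.
The value 4 first appears (with j ≥ 2) at b(2).

2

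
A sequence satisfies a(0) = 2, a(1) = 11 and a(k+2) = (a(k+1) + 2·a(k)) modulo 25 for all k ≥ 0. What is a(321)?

11

a(0) = 2; a(1) = 11; a(2) = 15; a(3) = 12; a(4) = 17; a(5) = 16; a(6) = 0; a(7) = 7; a(8) = 7; a(9) = 21; a(10) = 10; a(11) = 2; a(12) = 22; a(13) = 1; a(14) = 20; a(15) = 22; a(16) = 12; a(17) = 6; a(18) = 5; a(19) = 17; a(20) = 2; a(21) = 11.
Since (a(20), a(21)) = (a(0), a(1)) = (2, 11) (two consecutive terms determine the rest), the sequence is periodic with period 20.
(321 - 0) mod 20 = 1, so a(321) = a(1) = 11.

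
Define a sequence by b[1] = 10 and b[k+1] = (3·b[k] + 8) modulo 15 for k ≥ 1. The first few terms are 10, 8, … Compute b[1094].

8

b[1] = 10,  b[2] = 8,  b[3] = 2,  b[4] = 14,  b[5] = 5,  b[6] = 8.
Since b[6] = b[2] = 8, the sequence is eventually periodic: after a pre-period of length 1 it cycles with period 4.
For k ≥ 2, b[k] depends only on (k - 2) mod 4. (1094 - 2) mod 4 = 0, so b[1094] = b[2] = 8.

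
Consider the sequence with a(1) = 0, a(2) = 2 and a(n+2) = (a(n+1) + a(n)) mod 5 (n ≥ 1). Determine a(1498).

Computing terms: a(1) = 0,  a(2) = 2,  a(3) = 2,  a(4) = 4,  a(5) = 1,  a(6) = 0,  a(7) = 1,  a(8) = 1,  a(9) = 2,  a(10) = 3,  a(11) = 0,  a(12) = 3,  a(13) = 3,  a(14) = 1,  a(15) = 4,  a(16) = 0,  a(17) = 4,  a(18) = 4,  a(19) = 3,  a(20) = 2,  a(21) = 0,  a(22) = 2.
Since (a(21), a(22)) = (a(1), a(2)) = (0, 2) (two consecutive terms determine the rest), the sequence is periodic with period 20.
(1498 - 1) mod 20 = 17, so a(1498) = a(18) = 4.

4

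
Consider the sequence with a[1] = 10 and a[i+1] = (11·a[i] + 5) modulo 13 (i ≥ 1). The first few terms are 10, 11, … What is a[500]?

a[1] = 10, a[2] = 11, a[3] = 9, a[4] = 0, a[5] = 5, a[6] = 8, a[7] = 2, a[8] = 1, a[9] = 3, a[10] = 12, a[11] = 7, a[12] = 4, a[13] = 10.
The sequence repeats with period 12.
So a[500] = a[1 + ((500-1) mod 12)] = a[8] = 1.

1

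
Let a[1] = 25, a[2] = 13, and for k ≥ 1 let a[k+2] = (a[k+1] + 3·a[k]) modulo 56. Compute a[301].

Computing terms: a[1] = 25, a[2] = 13, a[3] = 32, a[4] = 15, a[5] = 55, a[6] = 44, a[7] = 41, a[8] = 5, a[9] = 16, a[10] = 31, a[11] = 23, a[12] = 4, a[13] = 17, a[14] = 29, a[15] = 24, a[16] = 55, a[17] = 15, a[18] = 12, a[19] = 1, a[20] = 37, a[21] = 40, a[22] = 39, a[23] = 47, a[24] = 52, a[25] = 25, a[26] = 13.
The sequence repeats with period 24.
So a[301] = a[1 + ((301-1) mod 24)] = a[13] = 17.

17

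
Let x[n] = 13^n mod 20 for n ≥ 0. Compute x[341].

13

Listing terms: x[0] = 1; x[1] = 13; x[2] = 9; x[3] = 17; x[4] = 1.
Since x[4] = x[0] = 1, the sequence is periodic with period 4.
So x[341] = x[0 + ((341-0) mod 4)] = x[1] = 13.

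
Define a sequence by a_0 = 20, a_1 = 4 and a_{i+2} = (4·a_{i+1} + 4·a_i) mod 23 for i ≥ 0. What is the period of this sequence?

22

a_0 = 20,  a_1 = 4,  a_2 = 4,  a_3 = 9,  a_4 = 6,  a_5 = 14,  a_6 = 11,  a_7 = 8,  a_8 = 7,  a_9 = 14,  a_{10} = 15,  a_{11} = 1,  a_{12} = 18,  a_{13} = 7,  a_{14} = 8,  a_{15} = 14,  a_{16} = 19,  a_{17} = 17,  a_{18} = 6,  a_{19} = 0,  a_{20} = 1,  a_{21} = 4,  a_{22} = 20,  a_{23} = 4.
The sequence repeats with period 22.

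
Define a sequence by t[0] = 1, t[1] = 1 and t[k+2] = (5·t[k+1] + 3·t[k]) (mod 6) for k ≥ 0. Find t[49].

1

Listing terms: t[0] = 1,  t[1] = 1,  t[2] = 2,  t[3] = 1,  t[4] = 5,  t[5] = 4,  t[6] = 5,  t[7] = 1,  t[8] = 2.
Since (t[7], t[8]) = (t[1], t[2]) = (1, 2) (two consecutive terms determine the rest), the sequence is eventually periodic: after a pre-period of length 1 it cycles with period 6.
For k ≥ 1, t[k] depends only on (k - 1) mod 6. (49 - 1) mod 6 = 0, so t[49] = t[1] = 1.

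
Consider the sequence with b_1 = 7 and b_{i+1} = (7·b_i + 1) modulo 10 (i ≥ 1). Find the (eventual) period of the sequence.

Computing terms: b_1 = 7, b_2 = 0, b_3 = 1, b_4 = 8, b_5 = 7.
The sequence repeats with period 4.

4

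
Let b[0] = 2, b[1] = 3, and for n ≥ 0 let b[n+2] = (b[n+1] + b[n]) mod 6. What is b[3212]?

Computing terms: b[0] = 2, b[1] = 3, b[2] = 5, b[3] = 2, b[4] = 1, b[5] = 3, b[6] = 4, b[7] = 1, b[8] = 5, b[9] = 0, b[10] = 5, b[11] = 5, b[12] = 4, b[13] = 3, b[14] = 1, b[15] = 4, b[16] = 5, b[17] = 3, b[18] = 2, b[19] = 5, b[20] = 1, b[21] = 0, b[22] = 1, b[23] = 1, b[24] = 2, b[25] = 3.
The sequence repeats with period 24.
(3212 - 0) mod 24 = 20, so b[3212] = b[20] = 1.

1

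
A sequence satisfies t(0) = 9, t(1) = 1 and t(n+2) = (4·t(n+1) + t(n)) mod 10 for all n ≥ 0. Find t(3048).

t(0) = 9, t(1) = 1, t(2) = 3, t(3) = 3, t(4) = 5, t(5) = 3, t(6) = 7, t(7) = 1, t(8) = 1, t(9) = 5, t(10) = 1, t(11) = 9, t(12) = 7, t(13) = 7, t(14) = 5, t(15) = 7, t(16) = 3, t(17) = 9, t(18) = 9, t(19) = 5, t(20) = 9, t(21) = 1.
Since (t(20), t(21)) = (t(0), t(1)) = (9, 1) (two consecutive terms determine the rest), the sequence is periodic with period 20.
So t(3048) = t(0 + ((3048-0) mod 20)) = t(8) = 1.

1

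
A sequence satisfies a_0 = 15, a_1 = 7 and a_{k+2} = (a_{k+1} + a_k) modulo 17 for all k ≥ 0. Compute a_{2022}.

Computing terms: a_0 = 15,  a_1 = 7,  a_2 = 5,  a_3 = 12,  a_4 = 0,  a_5 = 12,  a_6 = 12,  a_7 = 7,  a_8 = 2,  a_9 = 9,  a_{10} = 11,  a_{11} = 3,  a_{12} = 14,  a_{13} = 0,  a_{14} = 14,  a_{15} = 14,  a_{16} = 11,  a_{17} = 8,  a_{18} = 2,  a_{19} = 10,  a_{20} = 12,  a_{21} = 5,  a_{22} = 0,  a_{23} = 5,  a_{24} = 5,  a_{25} = 10,  a_{26} = 15,  a_{27} = 8,  a_{28} = 6,  a_{29} = 14,  a_{30} = 3,  a_{31} = 0,  a_{32} = 3,  a_{33} = 3,  a_{34} = 6,  a_{35} = 9,  a_{36} = 15,  a_{37} = 7.
The sequence repeats with period 36.
(2022 - 0) mod 36 = 6, so a_{2022} = a_6 = 12.

12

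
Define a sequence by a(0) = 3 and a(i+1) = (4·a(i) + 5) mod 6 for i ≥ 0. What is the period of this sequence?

We have a(0) = 3,  a(1) = 5,  a(2) = 1,  a(3) = 3.
The sequence repeats with period 3.

3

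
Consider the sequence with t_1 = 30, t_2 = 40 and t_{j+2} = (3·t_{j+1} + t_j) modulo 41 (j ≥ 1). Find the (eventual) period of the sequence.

t_1 = 30,  t_2 = 40,  t_3 = 27,  t_4 = 39,  t_5 = 21,  t_6 = 20,  t_7 = 40,  t_8 = 17,  t_9 = 9,  t_{10} = 3,  t_{11} = 18,  t_{12} = 16,  t_{13} = 25,  t_{14} = 9,  t_{15} = 11,  t_{16} = 1,  t_{17} = 14,  t_{18} = 2,  t_{19} = 20,  t_{20} = 21,  t_{21} = 1,  t_{22} = 24,  t_{23} = 32,  t_{24} = 38,  t_{25} = 23,  t_{26} = 25,  t_{27} = 16,  t_{28} = 32,  t_{29} = 30,  t_{30} = 40.
Since (t_{29}, t_{30}) = (t_1, t_2) = (30, 40) (two consecutive terms determine the rest), the sequence is periodic with period 28.

28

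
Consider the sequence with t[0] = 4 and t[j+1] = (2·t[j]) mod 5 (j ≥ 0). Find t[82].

1

We have t[0] = 4; t[1] = 3; t[2] = 1; t[3] = 2; t[4] = 4.
The sequence repeats with period 4.
(82 - 0) mod 4 = 2, so t[82] = t[2] = 1.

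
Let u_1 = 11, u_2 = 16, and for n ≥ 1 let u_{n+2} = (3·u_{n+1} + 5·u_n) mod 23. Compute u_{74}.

Listing terms: u_1 = 11; u_2 = 16; u_3 = 11; u_4 = 21; u_5 = 3; u_6 = 22; u_7 = 12; u_8 = 8; u_9 = 15; u_{10} = 16; u_{11} = 8; u_{12} = 12; u_{13} = 7; u_{14} = 12; u_{15} = 2; u_{16} = 20; u_{17} = 1; u_{18} = 11; u_{19} = 15; u_{20} = 8; u_{21} = 7; u_{22} = 15; u_{23} = 11; u_{24} = 16.
The sequence repeats with period 22.
So u_{74} = u_{1 + ((74-1) mod 22)} = u_8 = 8.

8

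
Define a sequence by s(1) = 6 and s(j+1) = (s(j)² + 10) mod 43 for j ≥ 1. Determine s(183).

s(1) = 6,  s(2) = 3,  s(3) = 19,  s(4) = 27,  s(5) = 8,  s(6) = 31,  s(7) = 25,  s(8) = 33,  s(9) = 24,  s(10) = 27.
Since s(10) = s(4) = 27, the sequence is eventually periodic: after a pre-period of length 3 it cycles with period 6.
For j ≥ 4, s(j) depends only on (j - 4) mod 6. (183 - 4) mod 6 = 5, so s(183) = s(9) = 24.

24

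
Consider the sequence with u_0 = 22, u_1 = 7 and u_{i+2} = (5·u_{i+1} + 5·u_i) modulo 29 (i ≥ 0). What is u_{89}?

We have u_0 = 22, u_1 = 7, u_2 = 0, u_3 = 6, u_4 = 1, u_5 = 6, u_6 = 6, u_7 = 2, u_8 = 11, u_9 = 7, u_{10} = 3, u_{11} = 21, u_{12} = 4, u_{13} = 9, u_{14} = 7, u_{15} = 22, u_{16} = 0, u_{17} = 23, u_{18} = 28, u_{19} = 23, u_{20} = 23, u_{21} = 27, u_{22} = 18, u_{23} = 22, u_{24} = 26, u_{25} = 8, u_{26} = 25, u_{27} = 20, u_{28} = 22, u_{29} = 7.
Since (u_{28}, u_{29}) = (u_0, u_1) = (22, 7) (two consecutive terms determine the rest), the sequence is periodic with period 28.
So u_{89} = u_{0 + ((89-0) mod 28)} = u_5 = 6.

6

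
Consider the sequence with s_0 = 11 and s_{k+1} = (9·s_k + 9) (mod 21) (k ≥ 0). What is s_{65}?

s_0 = 11, s_1 = 3, s_2 = 15, s_3 = 18, s_4 = 3.
Since s_4 = s_1 = 3, the sequence is eventually periodic: after a pre-period of length 1 it cycles with period 3.
For k ≥ 1, s_k depends only on (k - 1) mod 3. (65 - 1) mod 3 = 1, so s_{65} = s_2 = 15.

15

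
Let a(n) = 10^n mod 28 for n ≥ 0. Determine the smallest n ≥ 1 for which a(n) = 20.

3

a(0) = 1, a(1) = 10, a(2) = 16, a(3) = 20, a(4) = 4, a(5) = 12, a(6) = 8, a(7) = 24, a(8) = 16.
Since a(8) = a(2) = 16, the sequence is eventually periodic: after a pre-period of length 2 it cycles with period 6.
The value 20 first appears (with n ≥ 1) at a(3).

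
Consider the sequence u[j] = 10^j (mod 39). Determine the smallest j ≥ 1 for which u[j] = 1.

6

Computing terms: u[0] = 1, u[1] = 10, u[2] = 22, u[3] = 25, u[4] = 16, u[5] = 4, u[6] = 1.
Since u[6] = u[0] = 1, the sequence is periodic with period 6.
The value 1 next appears (with j ≥ 1) at u[6].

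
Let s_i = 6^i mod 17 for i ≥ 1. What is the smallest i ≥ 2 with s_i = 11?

9

Computing terms: s_1 = 6, s_2 = 2, s_3 = 12, s_4 = 4, s_5 = 7, s_6 = 8, s_7 = 14, s_8 = 16, s_9 = 11, s_{10} = 15, s_{11} = 5, s_{12} = 13, s_{13} = 10, s_{14} = 9, s_{15} = 3, s_{16} = 1, s_{17} = 6.
Since s_{17} = s_1 = 6, the sequence is periodic with period 16.
The value 11 first appears (with i ≥ 2) at s_9.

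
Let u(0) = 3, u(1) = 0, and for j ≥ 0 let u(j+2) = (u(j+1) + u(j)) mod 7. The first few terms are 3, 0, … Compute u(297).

Listing terms: u(0) = 3,  u(1) = 0,  u(2) = 3,  u(3) = 3,  u(4) = 6,  u(5) = 2,  u(6) = 1,  u(7) = 3,  u(8) = 4,  u(9) = 0,  u(10) = 4,  u(11) = 4,  u(12) = 1,  u(13) = 5,  u(14) = 6,  u(15) = 4,  u(16) = 3,  u(17) = 0.
The sequence repeats with period 16.
So u(297) = u(0 + ((297-0) mod 16)) = u(9) = 0.

0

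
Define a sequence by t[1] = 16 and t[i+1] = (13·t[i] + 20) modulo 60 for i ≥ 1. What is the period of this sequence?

t[1] = 16; t[2] = 48; t[3] = 44; t[4] = 52; t[5] = 36; t[6] = 8; t[7] = 4; t[8] = 12; t[9] = 56; t[10] = 28; t[11] = 24; t[12] = 32; t[13] = 16.
The sequence repeats with period 12.

12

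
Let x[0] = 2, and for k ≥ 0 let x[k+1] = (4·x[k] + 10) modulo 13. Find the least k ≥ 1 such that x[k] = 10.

We have x[0] = 2, x[1] = 5, x[2] = 4, x[3] = 0, x[4] = 10, x[5] = 11, x[6] = 2.
Since x[6] = x[0] = 2, the sequence is periodic with period 6.
The value 10 first appears (with k ≥ 1) at x[4].

4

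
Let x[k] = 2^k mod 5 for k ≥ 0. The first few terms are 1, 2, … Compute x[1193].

x[0] = 1,  x[1] = 2,  x[2] = 4,  x[3] = 3,  x[4] = 1.
The sequence repeats with period 4.
So x[1193] = x[0 + ((1193-0) mod 4)] = x[1] = 2.

2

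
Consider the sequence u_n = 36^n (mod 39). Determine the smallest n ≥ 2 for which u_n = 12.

3

Listing terms: u_1 = 36; u_2 = 9; u_3 = 12; u_4 = 3; u_5 = 30; u_6 = 27; u_7 = 36.
Since u_7 = u_1 = 36, the sequence is periodic with period 6.
The value 12 first appears (with n ≥ 2) at u_3.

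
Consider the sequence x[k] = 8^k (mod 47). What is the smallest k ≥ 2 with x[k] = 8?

24

x[1] = 8, x[2] = 17, x[3] = 42, x[4] = 7, x[5] = 9, x[6] = 25, x[7] = 12, x[8] = 2, x[9] = 16, x[10] = 34, x[11] = 37, x[12] = 14, x[13] = 18, x[14] = 3, x[15] = 24, x[16] = 4, x[17] = 32, x[18] = 21, x[19] = 27, x[20] = 28, x[21] = 36, x[22] = 6, x[23] = 1, x[24] = 8.
The sequence repeats with period 23.
The value 8 next appears (with k ≥ 2) at x[24].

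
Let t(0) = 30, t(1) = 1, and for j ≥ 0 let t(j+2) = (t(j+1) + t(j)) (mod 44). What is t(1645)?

Computing terms: t(0) = 30,  t(1) = 1,  t(2) = 31,  t(3) = 32,  t(4) = 19,  t(5) = 7,  t(6) = 26,  t(7) = 33,  t(8) = 15,  t(9) = 4,  t(10) = 19,  t(11) = 23,  t(12) = 42,  t(13) = 21,  t(14) = 19,  t(15) = 40,  t(16) = 15,  t(17) = 11,  t(18) = 26,  t(19) = 37,  t(20) = 19,  t(21) = 12,  t(22) = 31,  t(23) = 43,  t(24) = 30,  t(25) = 29,  t(26) = 15,  t(27) = 0,  t(28) = 15,  t(29) = 15,  t(30) = 30,  t(31) = 1.
Since (t(30), t(31)) = (t(0), t(1)) = (30, 1) (two consecutive terms determine the rest), the sequence is periodic with period 30.
So t(1645) = t(0 + ((1645-0) mod 30)) = t(25) = 29.

29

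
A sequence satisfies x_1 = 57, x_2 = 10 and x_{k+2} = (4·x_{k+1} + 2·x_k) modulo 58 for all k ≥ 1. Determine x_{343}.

48

Listing terms: x_1 = 57, x_2 = 10, x_3 = 38, x_4 = 56, x_5 = 10, x_6 = 36, x_7 = 48, x_8 = 32, x_9 = 50, x_{10} = 32, x_{11} = 54, x_{12} = 48, x_{13} = 10, x_{14} = 20, x_{15} = 42, x_{16} = 34, x_{17} = 46, x_{18} = 20, x_{19} = 56, x_{20} = 32, x_{21} = 8, x_{22} = 38, x_{23} = 52, x_{24} = 52, x_{25} = 22, x_{26} = 18, x_{27} = 0, x_{28} = 36, x_{29} = 28, x_{30} = 10, x_{31} = 38.
Since (x_{30}, x_{31}) = (x_2, x_3) = (10, 38) (two consecutive terms determine the rest), the sequence is eventually periodic: after a pre-period of length 1 it cycles with period 28.
For k ≥ 2, x_k depends only on (k - 2) mod 28. (343 - 2) mod 28 = 5, so x_{343} = x_7 = 48.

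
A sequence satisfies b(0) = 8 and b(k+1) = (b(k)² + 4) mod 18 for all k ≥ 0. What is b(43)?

b(0) = 8; b(1) = 14; b(2) = 2; b(3) = 8.
Since b(3) = b(0) = 8, the sequence is periodic with period 3.
(43 - 0) mod 3 = 1, so b(43) = b(1) = 14.

14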